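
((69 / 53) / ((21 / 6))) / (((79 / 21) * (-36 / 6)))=-69 / 4187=-0.02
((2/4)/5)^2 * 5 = 1/20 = 0.05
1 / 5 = 0.20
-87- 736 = -823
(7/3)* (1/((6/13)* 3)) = 91/54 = 1.69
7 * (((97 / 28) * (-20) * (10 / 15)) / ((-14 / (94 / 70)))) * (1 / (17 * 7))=4559 / 17493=0.26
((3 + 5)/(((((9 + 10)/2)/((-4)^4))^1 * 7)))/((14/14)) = 4096/133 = 30.80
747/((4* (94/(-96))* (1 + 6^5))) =-0.02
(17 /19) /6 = 17 /114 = 0.15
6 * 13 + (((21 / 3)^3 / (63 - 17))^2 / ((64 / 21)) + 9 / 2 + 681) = 105866853 / 135424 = 781.74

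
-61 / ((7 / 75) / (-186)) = 121564.29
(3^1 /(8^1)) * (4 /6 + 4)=7 /4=1.75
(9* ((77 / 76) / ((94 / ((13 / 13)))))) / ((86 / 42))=14553 / 307192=0.05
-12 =-12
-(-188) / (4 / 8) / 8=47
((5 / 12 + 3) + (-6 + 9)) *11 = 847 / 12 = 70.58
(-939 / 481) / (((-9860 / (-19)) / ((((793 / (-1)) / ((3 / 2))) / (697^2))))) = 362767 / 88616419690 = 0.00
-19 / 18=-1.06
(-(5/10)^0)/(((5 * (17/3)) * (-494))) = 3/41990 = 0.00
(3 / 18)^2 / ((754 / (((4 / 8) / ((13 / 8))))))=1 / 88218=0.00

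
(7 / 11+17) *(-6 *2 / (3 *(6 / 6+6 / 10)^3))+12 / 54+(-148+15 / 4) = -1021685 / 6336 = -161.25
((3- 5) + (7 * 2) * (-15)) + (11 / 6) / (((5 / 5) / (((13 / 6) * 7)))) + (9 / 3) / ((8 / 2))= -1651 / 9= -183.44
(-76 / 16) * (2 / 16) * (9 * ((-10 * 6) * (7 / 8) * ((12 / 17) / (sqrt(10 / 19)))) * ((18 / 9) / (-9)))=-1197 * sqrt(190) / 272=-60.66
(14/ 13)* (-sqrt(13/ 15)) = -14* sqrt(195)/ 195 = -1.00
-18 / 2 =-9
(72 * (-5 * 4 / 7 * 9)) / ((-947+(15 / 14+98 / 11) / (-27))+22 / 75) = 192456000 / 98448583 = 1.95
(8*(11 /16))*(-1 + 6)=55 /2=27.50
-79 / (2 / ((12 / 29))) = -474 / 29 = -16.34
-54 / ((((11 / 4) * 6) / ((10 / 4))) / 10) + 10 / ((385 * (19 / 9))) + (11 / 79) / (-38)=-81.81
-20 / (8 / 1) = -5 / 2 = -2.50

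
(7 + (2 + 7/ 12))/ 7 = 115/ 84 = 1.37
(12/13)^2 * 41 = 5904/169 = 34.93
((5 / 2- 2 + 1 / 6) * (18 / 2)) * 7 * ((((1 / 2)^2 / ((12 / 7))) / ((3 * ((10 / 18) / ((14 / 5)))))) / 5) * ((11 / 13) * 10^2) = 11319 / 65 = 174.14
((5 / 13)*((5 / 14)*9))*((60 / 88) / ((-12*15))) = -0.00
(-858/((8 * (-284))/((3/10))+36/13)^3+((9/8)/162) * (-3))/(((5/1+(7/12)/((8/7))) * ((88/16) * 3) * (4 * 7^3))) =-804319364814041/4816064538110824631094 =-0.00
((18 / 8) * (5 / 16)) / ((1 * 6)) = 15 / 128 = 0.12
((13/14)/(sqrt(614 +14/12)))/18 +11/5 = 13*sqrt(22146)/930132 +11/5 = 2.20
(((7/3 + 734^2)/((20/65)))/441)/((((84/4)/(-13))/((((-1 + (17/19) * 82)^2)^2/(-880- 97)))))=976366236444091796875/14149728204444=69002472.86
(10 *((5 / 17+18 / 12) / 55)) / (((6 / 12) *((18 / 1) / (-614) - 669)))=-18727 / 19204152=-0.00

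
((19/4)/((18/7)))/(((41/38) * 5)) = 2527/7380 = 0.34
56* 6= 336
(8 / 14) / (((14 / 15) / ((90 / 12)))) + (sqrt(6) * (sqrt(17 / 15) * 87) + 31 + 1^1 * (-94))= 168.46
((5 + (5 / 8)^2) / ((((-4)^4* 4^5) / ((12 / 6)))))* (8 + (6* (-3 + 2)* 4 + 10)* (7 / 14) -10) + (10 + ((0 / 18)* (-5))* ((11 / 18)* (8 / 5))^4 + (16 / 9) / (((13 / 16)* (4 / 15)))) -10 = 8.20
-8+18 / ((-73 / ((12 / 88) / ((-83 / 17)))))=-532733 / 66649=-7.99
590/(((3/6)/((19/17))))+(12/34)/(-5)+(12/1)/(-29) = 3249706/2465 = 1318.34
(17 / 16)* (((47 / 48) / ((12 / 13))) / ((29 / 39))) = 135031 / 89088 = 1.52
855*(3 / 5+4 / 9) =893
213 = 213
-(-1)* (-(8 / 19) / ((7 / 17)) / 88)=-17 / 1463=-0.01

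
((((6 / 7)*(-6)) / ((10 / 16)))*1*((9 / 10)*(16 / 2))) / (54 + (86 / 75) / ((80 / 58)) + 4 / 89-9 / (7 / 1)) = -1.11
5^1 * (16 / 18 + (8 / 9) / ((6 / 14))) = 400 / 27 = 14.81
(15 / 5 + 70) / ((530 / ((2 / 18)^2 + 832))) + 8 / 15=115.13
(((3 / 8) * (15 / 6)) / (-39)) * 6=-15 / 104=-0.14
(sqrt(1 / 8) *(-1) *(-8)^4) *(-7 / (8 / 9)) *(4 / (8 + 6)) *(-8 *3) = -55296 *sqrt(2) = -78200.35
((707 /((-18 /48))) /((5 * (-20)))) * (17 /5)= 24038 /375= 64.10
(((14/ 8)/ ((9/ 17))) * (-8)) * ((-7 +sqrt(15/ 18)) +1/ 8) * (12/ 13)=6545/ 39 - 476 * sqrt(30)/ 117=145.54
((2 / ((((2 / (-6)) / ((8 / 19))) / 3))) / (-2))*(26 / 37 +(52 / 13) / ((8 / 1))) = 3204 / 703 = 4.56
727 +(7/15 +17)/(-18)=98014/135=726.03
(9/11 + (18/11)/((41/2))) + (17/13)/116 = 618407/680108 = 0.91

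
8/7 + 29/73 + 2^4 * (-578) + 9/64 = -9246.32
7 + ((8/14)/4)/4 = 197/28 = 7.04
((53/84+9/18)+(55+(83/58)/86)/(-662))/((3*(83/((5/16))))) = 363304735/276263213184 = 0.00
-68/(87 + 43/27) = -459/598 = -0.77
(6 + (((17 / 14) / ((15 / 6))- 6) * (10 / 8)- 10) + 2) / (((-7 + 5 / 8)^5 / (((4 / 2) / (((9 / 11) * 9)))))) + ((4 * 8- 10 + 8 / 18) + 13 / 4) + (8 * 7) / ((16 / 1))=7615112149189 / 260839089756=29.19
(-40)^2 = 1600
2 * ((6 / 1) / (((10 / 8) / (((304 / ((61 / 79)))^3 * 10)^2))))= 3575166501003246147.00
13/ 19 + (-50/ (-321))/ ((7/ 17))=45361/ 42693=1.06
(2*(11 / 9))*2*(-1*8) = -352 / 9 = -39.11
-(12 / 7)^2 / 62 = -72 / 1519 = -0.05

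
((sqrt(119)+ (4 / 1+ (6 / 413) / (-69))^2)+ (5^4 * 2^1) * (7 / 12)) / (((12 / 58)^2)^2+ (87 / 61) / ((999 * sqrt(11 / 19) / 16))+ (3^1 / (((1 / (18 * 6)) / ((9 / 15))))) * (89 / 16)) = -126807294504192863322742481308800 * sqrt(209) / 95824069940261753758635846874414745291- 1885975399730092780800 * sqrt(24871) / 1061986112070969419464113524291+ 982091194650880714981443060 * sqrt(119) / 1061986112070969419464113524291+ 66032848237517611365612953615157571410 / 95824069940261753758635846874414745291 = 0.70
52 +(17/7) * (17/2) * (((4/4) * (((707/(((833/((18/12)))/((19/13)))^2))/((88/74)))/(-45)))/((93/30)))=115120185471/2213875664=52.00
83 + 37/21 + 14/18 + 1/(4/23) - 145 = -13535/252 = -53.71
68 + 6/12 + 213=281.50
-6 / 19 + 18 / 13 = 264 / 247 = 1.07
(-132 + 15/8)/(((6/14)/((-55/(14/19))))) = 362615/16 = 22663.44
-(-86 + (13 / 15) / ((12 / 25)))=3031 / 36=84.19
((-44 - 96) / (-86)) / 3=70 / 129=0.54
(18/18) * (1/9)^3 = 1/729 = 0.00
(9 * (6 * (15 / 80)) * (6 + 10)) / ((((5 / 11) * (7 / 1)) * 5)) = 1782 / 175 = 10.18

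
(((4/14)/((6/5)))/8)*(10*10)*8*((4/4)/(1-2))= -500/21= -23.81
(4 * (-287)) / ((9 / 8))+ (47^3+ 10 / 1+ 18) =925475 / 9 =102830.56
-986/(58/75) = -1275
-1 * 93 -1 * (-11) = -82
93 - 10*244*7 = -16987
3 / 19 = 0.16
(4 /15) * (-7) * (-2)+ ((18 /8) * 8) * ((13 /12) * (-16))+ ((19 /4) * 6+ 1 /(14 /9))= -29308 /105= -279.12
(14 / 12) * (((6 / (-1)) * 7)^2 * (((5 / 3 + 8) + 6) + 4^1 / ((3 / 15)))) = 73402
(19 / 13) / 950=1 / 650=0.00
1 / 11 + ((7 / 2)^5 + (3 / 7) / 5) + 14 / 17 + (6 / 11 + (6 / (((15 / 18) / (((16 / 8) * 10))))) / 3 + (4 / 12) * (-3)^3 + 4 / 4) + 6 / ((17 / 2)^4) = 583189645671 / 1028978720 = 566.77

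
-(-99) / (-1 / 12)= -1188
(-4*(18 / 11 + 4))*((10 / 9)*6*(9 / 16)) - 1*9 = -1029 / 11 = -93.55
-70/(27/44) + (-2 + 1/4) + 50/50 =-12401/108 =-114.82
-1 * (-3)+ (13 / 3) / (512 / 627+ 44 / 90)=77589 / 12278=6.32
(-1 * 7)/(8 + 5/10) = -0.82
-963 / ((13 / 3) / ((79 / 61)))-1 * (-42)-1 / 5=-246.01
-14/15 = -0.93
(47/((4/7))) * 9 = 740.25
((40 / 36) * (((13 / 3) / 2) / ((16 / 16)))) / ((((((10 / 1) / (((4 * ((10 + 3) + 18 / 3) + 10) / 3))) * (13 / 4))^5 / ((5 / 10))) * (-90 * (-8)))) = 4704270176 / 5270307778125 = 0.00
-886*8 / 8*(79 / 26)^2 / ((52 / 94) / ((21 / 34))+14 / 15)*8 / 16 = -13644105405 / 6101576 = -2236.16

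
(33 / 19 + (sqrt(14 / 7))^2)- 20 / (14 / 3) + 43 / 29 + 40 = 157882 / 3857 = 40.93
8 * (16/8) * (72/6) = 192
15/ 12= 5/ 4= 1.25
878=878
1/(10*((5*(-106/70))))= -7/530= -0.01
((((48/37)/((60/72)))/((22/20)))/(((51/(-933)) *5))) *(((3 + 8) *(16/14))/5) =-1433088/110075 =-13.02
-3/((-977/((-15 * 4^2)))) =-720/977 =-0.74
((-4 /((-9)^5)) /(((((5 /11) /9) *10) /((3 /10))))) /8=11 /2187000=0.00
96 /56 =12 /7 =1.71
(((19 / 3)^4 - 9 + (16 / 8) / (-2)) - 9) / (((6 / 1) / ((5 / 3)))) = 441.64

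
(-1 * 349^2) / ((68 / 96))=-2923224 / 17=-171954.35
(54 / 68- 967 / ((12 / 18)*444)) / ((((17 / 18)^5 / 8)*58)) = -11755947312 / 25899611537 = -0.45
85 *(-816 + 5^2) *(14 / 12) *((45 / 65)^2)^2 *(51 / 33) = -17498110455 / 628342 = -27848.07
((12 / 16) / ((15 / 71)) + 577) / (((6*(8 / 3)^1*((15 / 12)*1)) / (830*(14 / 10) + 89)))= 14525361 / 400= 36313.40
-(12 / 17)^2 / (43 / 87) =-12528 / 12427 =-1.01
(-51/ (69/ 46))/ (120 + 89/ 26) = -884/ 3209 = -0.28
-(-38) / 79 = 38 / 79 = 0.48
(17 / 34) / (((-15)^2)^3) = 1 / 22781250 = 0.00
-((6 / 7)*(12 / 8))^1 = -1.29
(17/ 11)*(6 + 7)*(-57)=-12597/ 11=-1145.18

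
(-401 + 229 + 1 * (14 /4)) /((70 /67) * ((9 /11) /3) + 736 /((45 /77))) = -11176605 /83553428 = -0.13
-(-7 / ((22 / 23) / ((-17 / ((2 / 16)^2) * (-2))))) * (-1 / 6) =-87584 / 33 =-2654.06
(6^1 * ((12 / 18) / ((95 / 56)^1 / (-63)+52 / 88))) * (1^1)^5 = 155232 / 21887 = 7.09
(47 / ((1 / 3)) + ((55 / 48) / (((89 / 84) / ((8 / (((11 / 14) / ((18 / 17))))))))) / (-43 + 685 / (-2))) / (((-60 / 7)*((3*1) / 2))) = -127901249 / 11665230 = -10.96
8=8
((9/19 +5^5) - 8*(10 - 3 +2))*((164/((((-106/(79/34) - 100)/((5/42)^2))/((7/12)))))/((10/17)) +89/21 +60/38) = 496561394917/28032372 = 17713.86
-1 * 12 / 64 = -3 / 16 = -0.19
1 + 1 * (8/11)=19/11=1.73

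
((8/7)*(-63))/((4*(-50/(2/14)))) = 9/175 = 0.05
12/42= 2/7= 0.29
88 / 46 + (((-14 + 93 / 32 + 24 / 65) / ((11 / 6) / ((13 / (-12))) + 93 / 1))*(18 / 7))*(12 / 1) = -6540727 / 3822140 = -1.71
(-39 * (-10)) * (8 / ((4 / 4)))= 3120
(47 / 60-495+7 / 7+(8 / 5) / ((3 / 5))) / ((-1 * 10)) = 9811 / 200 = 49.06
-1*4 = -4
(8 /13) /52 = 2 /169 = 0.01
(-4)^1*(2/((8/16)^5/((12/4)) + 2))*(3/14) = -1152/1351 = -0.85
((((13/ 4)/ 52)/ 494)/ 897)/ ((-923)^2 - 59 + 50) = 1/ 6040017384960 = 0.00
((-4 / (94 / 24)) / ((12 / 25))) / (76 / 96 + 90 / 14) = -16800 / 57011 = -0.29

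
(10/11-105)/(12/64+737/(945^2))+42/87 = -474031928482/858386573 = -552.24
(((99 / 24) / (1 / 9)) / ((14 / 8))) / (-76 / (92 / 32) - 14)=-0.52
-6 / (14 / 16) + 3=-27 / 7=-3.86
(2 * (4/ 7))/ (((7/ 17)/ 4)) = 544/ 49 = 11.10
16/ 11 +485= 5351/ 11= 486.45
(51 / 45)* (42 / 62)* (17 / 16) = 2023 / 2480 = 0.82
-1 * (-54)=54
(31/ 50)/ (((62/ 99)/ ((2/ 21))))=33/ 350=0.09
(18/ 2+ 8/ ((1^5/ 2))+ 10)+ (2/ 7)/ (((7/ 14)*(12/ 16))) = 751/ 21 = 35.76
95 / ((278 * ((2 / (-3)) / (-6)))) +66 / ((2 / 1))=10029 / 278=36.08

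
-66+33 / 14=-63.64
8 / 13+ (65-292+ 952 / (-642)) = -950891 / 4173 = -227.87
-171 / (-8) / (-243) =-19 / 216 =-0.09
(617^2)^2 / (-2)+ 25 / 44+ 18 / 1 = -3188330523045 / 44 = -72462057341.93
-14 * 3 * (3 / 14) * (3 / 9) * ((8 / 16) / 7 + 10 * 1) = -423 / 14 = -30.21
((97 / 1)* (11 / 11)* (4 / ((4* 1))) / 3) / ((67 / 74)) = 7178 / 201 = 35.71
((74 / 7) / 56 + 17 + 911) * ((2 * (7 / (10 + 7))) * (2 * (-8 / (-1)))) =1455400 / 119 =12230.25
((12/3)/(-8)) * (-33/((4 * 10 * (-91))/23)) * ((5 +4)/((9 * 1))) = -759/7280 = -0.10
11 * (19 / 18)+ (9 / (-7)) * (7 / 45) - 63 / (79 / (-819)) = 4724863 / 7110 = 664.54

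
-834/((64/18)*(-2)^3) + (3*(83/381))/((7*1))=3347041/113792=29.41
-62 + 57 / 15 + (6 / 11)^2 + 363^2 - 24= 131687.10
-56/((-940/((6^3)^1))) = 3024/235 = 12.87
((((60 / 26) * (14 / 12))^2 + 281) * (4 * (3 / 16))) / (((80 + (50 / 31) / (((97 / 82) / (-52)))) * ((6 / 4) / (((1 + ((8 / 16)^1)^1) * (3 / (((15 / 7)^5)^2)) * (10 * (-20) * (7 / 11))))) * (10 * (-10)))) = 48274124890035919 / 1086286317187500000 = 0.04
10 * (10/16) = 25/4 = 6.25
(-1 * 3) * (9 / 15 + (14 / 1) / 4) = -123 / 10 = -12.30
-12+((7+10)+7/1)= 12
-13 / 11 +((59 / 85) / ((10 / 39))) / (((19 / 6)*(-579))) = -20285486 / 17143225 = -1.18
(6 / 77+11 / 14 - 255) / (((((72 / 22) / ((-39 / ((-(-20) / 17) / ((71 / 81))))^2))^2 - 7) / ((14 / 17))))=1535089798816070027531 / 51343440574603700767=29.90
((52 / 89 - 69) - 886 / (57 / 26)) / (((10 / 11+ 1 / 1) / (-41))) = 1081171927 / 106533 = 10148.70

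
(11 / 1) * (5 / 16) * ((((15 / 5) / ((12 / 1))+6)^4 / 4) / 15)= 4296875 / 49152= 87.42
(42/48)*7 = 49/8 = 6.12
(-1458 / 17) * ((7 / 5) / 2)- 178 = -20233 / 85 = -238.04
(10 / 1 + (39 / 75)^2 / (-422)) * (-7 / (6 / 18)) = -55383951 / 263750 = -209.99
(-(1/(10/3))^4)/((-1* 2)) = 0.00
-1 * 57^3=-185193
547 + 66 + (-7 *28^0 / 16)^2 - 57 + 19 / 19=142641 / 256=557.19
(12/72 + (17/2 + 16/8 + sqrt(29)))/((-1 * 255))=-32/765-sqrt(29)/255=-0.06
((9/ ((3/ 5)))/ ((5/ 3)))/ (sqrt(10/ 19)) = 9 * sqrt(190)/ 10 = 12.41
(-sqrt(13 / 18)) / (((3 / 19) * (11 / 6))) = -19 * sqrt(26) / 33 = -2.94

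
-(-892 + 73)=819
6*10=60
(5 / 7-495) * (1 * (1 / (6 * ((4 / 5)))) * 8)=-17300 / 21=-823.81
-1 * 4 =-4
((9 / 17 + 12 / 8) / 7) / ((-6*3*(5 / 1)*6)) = -23 / 42840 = -0.00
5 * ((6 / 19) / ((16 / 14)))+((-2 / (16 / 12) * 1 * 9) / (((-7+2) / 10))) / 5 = 6.78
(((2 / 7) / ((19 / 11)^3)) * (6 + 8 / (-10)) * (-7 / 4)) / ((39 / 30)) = -2662 / 6859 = -0.39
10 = 10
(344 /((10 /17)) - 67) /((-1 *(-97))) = 2589 /485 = 5.34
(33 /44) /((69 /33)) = 33 /92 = 0.36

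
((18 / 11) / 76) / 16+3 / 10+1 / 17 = 204749 / 568480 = 0.36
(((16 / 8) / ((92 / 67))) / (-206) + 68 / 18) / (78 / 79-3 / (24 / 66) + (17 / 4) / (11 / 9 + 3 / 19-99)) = -424083979007 / 821713216248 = -0.52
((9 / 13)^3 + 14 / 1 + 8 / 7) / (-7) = -2.21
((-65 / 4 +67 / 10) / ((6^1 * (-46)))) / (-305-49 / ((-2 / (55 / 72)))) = -573 / 4740875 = -0.00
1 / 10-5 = -49 / 10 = -4.90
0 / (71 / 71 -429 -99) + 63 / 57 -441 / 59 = -7140 / 1121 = -6.37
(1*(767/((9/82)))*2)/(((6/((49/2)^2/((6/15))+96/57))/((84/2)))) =16755559093/114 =146978588.54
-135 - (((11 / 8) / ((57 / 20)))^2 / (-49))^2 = -54745119296785 / 405519334416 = -135.00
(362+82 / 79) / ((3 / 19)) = 181640 / 79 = 2299.24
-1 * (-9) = 9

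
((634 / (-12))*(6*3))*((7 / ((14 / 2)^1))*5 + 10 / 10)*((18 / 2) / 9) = -5706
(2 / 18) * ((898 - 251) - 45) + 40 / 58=17638 / 261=67.58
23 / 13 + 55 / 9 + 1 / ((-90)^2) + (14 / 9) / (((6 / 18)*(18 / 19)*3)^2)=9110867 / 947700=9.61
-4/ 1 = -4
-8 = -8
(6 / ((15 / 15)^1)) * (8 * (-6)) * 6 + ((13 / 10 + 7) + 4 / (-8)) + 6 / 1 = -8571 / 5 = -1714.20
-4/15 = -0.27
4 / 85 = 0.05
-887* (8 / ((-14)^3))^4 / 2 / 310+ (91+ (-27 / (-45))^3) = 19569476226537273 / 214539951615500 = 91.22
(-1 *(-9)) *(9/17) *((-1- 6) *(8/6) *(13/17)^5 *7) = -1964882556/24137569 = -81.40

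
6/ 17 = 0.35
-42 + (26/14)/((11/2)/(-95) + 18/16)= -228554/5677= -40.26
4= 4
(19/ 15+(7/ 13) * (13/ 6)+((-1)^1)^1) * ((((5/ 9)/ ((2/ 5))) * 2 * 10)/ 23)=1075/ 621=1.73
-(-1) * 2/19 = 2/19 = 0.11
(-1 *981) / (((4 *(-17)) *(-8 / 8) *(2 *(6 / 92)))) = -7521 / 68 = -110.60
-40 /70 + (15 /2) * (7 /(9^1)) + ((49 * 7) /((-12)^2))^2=1587319 /145152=10.94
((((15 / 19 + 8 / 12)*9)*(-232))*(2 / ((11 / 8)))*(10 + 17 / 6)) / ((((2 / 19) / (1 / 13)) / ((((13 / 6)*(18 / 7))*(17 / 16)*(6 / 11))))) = -1473084 / 11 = -133916.73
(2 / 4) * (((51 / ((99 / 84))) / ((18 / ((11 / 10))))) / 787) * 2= 119 / 35415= 0.00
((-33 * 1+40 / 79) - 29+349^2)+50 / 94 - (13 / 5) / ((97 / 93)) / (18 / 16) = 657678237998 / 5402415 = 121737.82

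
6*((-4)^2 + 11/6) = 107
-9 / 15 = -3 / 5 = -0.60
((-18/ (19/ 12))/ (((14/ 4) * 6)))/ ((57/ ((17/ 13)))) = -408/ 32851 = -0.01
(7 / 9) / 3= 7 / 27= 0.26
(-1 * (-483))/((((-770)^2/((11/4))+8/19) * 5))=9177/20482040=0.00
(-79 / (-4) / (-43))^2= 6241 / 29584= 0.21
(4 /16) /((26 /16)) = 2 /13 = 0.15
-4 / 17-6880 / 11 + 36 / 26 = -1517686 / 2431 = -624.31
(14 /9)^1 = 14 /9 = 1.56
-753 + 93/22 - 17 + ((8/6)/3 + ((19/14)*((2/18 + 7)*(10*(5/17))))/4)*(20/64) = -11991743/15708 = -763.42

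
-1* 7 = -7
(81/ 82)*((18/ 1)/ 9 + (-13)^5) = -30074571/ 82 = -366763.06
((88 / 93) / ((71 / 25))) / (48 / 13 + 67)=28600 / 6068157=0.00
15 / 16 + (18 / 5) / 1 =363 / 80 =4.54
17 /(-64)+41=2607 /64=40.73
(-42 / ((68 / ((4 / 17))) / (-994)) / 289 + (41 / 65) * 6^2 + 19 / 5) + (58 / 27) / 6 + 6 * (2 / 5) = 29.77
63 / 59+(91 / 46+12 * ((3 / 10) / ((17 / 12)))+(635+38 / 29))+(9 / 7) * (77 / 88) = 17207309929 / 26760040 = 643.02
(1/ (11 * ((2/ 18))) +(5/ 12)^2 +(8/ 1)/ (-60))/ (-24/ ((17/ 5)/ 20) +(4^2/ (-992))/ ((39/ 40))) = -0.01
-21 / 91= -3 / 13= -0.23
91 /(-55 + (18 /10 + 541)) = 455 /2439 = 0.19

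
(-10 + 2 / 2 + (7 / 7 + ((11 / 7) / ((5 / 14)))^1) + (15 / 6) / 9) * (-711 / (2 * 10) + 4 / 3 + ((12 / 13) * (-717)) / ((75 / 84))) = 69560947 / 27000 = 2576.33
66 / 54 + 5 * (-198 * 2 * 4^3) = -1140469 / 9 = -126718.78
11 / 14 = 0.79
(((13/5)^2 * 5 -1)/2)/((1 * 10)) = 1.64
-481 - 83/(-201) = -96598/201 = -480.59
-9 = -9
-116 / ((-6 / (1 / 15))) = 58 / 45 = 1.29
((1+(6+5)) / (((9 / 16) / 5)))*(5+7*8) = 19520 / 3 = 6506.67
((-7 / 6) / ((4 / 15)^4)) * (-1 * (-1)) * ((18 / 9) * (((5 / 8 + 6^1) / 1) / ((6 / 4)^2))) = -695625 / 512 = -1358.64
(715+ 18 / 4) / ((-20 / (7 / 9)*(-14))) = 1439 / 720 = 2.00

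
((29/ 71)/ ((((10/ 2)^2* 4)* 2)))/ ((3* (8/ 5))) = 29/ 68160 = 0.00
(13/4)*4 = 13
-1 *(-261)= 261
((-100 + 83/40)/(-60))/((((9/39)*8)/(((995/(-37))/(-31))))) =0.77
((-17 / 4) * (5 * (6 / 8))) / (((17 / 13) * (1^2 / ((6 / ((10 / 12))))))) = -351 / 4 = -87.75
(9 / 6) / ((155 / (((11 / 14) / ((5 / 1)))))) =33 / 21700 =0.00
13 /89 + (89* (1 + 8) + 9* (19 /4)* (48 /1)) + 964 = 339726 /89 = 3817.15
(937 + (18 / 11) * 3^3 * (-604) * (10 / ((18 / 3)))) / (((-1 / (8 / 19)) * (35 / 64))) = 1843712 / 55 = 33522.04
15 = 15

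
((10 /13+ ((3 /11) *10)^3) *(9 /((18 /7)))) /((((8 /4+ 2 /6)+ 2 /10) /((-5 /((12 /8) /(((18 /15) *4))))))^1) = -153010200 /328757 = -465.42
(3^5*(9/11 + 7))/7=20898/77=271.40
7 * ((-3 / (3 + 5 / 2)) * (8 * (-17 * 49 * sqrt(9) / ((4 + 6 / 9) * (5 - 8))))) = -59976 / 11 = -5452.36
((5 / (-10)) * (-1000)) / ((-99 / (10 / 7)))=-5000 / 693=-7.22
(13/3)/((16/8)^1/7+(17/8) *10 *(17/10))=728/6117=0.12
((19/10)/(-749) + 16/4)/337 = 29941/2524130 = 0.01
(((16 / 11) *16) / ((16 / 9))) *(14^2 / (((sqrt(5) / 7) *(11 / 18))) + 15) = 13340.10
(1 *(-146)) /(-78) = 73 /39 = 1.87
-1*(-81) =81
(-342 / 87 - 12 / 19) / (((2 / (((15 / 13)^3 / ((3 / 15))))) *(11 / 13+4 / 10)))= -1309375 / 93119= -14.06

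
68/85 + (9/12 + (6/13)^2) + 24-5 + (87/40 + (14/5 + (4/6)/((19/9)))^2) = 398341937/12201800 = 32.65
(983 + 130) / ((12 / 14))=2597 / 2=1298.50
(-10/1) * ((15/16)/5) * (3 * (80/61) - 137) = 121755/488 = 249.50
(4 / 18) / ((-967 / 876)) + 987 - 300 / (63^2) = 1262355323 / 1279341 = 986.72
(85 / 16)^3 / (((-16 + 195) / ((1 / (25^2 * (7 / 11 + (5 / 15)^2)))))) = 486387 / 271278080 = 0.00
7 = 7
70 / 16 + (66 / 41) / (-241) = 345307 / 79048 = 4.37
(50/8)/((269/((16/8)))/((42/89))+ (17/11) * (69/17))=0.02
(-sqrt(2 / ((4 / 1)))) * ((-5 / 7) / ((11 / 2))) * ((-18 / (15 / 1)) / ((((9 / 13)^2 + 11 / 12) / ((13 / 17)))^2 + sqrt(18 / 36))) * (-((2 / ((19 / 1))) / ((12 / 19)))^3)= -13419697030549056 / 394491447372776417741 + 44719576971721444 * sqrt(2) / 394491447372776417741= 0.00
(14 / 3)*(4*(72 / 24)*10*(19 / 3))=10640 / 3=3546.67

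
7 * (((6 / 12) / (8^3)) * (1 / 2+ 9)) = 133 / 2048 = 0.06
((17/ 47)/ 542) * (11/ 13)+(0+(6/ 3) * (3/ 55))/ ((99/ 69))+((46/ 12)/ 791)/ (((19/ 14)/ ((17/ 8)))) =434558480923/ 5161894949640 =0.08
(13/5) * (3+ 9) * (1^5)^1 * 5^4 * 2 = 39000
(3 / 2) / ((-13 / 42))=-4.85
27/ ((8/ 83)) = 2241/ 8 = 280.12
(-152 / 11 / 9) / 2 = -76 / 99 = -0.77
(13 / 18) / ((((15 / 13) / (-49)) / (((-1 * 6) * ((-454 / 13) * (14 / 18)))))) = -2024386 / 405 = -4998.48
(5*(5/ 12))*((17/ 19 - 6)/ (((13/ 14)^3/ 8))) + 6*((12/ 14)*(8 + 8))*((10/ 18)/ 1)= -53085520/ 876603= -60.56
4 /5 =0.80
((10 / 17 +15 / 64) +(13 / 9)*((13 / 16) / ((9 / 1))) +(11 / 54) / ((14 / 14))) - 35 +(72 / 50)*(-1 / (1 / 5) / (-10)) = -72977221 / 2203200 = -33.12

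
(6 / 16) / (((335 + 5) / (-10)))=-3 / 272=-0.01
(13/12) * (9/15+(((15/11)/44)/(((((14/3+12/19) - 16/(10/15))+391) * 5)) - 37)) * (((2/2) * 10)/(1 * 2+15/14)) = -170107627963/1324954356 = -128.39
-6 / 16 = -3 / 8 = -0.38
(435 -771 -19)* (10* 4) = -14200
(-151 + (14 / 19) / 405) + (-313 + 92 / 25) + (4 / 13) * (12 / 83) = -19108043818 / 41514525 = -460.27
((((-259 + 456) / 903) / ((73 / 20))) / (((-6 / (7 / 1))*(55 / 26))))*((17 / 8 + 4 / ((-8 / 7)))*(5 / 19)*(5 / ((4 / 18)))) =64025 / 238564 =0.27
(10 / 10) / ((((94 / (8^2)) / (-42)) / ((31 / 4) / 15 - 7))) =43568 / 235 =185.40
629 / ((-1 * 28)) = -629 / 28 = -22.46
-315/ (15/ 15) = -315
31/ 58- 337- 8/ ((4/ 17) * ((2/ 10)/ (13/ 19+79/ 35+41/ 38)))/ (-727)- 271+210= -2223745481/ 5608078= -396.53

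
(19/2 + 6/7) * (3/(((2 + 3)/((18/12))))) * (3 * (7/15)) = 261/20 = 13.05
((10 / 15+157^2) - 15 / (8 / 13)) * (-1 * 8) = -591007 / 3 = -197002.33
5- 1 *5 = 0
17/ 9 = 1.89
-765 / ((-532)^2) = -765 / 283024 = -0.00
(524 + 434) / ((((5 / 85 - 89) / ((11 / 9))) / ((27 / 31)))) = -89573 / 7812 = -11.47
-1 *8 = -8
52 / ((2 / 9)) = 234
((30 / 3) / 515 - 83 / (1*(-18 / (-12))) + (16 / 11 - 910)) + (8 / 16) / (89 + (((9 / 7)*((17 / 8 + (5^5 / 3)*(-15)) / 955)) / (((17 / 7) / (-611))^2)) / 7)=-963.86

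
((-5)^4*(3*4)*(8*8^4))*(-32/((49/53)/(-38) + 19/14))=-11087118336000/1879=-5900541956.36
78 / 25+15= 453 / 25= 18.12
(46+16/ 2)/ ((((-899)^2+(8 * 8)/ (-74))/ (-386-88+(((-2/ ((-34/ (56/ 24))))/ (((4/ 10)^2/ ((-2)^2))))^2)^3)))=1508287237998374/ 19488478541106015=0.08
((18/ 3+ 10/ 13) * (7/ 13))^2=379456/ 28561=13.29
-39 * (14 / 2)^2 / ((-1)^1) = 1911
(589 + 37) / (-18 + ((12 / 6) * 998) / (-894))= -139911 / 4522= -30.94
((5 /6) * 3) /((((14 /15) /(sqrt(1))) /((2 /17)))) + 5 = 1265 /238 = 5.32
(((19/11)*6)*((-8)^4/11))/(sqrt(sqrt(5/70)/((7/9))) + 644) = -28467797557248*2^(3/4)*7^(1/4)/14277525860456375 - 12607488*2^(1/4)*7^(3/4)/14277525860456375 + 18944851968*sqrt(14)/14277525860456375 + 85555220925382656/14277525860456375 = 5.99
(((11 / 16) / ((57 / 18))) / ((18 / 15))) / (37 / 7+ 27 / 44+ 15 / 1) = 4235 / 489212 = 0.01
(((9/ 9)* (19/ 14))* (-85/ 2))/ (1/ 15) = -24225/ 28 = -865.18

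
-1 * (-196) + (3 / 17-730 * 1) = -9075 / 17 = -533.82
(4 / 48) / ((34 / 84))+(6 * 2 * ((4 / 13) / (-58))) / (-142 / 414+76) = 41160467 / 200742698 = 0.21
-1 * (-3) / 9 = 0.33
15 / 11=1.36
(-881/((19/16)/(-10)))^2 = 19869721600/361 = 55040780.06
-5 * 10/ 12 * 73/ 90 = -365/ 108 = -3.38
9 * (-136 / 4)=-306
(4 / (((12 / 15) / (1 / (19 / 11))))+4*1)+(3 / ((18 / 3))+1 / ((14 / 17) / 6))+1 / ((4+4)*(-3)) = 46727 / 3192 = 14.64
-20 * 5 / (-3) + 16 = 148 / 3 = 49.33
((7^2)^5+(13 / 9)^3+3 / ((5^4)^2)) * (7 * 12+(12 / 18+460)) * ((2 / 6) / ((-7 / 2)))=-262875441832204022116 / 17940234375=-14652843231.44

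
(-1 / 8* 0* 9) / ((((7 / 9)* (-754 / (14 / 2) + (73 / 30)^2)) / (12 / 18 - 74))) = 0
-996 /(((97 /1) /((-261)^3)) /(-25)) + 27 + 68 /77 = -34088790443041 /7469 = -4564036744.28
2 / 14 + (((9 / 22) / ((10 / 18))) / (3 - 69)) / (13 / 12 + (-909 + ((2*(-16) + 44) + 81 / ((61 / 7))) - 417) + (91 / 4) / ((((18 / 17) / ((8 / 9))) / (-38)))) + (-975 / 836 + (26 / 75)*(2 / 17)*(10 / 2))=-539528761369637 / 658376413616460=-0.82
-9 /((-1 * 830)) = 9 /830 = 0.01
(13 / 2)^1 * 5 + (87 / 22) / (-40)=28513 / 880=32.40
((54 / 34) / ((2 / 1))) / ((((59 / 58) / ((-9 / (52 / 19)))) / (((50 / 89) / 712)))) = -3347325 / 1652510704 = -0.00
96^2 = 9216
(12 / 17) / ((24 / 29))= 29 / 34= 0.85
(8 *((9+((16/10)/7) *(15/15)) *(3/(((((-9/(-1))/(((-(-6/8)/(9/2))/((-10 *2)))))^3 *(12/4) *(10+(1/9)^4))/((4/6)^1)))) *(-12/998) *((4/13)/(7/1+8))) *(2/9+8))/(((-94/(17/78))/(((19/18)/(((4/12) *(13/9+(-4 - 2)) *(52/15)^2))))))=3860173/3632644128290250528000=0.00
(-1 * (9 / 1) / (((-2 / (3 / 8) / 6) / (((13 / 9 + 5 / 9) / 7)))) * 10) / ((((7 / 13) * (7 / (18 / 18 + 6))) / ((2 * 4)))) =21060 / 49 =429.80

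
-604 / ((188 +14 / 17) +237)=-10268 / 7239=-1.42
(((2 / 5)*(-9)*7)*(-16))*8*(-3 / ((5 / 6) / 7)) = -2032128 / 25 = -81285.12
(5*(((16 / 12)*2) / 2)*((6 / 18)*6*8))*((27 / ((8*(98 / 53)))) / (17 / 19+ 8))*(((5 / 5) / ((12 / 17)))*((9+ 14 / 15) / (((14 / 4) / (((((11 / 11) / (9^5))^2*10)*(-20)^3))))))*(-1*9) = 408116960000 / 22457603485863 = 0.02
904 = 904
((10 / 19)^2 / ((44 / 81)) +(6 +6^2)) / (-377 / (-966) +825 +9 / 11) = 163067562 / 3169324051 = 0.05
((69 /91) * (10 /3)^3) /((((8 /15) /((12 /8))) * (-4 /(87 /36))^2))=12089375 /419328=28.83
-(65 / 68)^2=-4225 / 4624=-0.91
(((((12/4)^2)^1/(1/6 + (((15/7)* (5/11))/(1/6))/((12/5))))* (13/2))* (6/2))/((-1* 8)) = -81081/9616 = -8.43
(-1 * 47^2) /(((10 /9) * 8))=-19881 /80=-248.51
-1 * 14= -14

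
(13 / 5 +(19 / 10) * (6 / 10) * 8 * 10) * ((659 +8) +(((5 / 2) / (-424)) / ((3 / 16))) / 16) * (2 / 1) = 795819367 / 6360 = 125128.83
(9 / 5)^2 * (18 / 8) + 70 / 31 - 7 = 7899 / 3100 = 2.55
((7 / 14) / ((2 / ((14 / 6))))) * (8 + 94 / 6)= 497 / 36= 13.81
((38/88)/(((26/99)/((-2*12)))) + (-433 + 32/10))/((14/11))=-167761/455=-368.71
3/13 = 0.23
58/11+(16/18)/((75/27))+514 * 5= 708288/275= 2575.59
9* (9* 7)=567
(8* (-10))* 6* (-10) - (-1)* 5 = 4805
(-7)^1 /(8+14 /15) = -105 /134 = -0.78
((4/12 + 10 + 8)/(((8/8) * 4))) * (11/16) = 605/192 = 3.15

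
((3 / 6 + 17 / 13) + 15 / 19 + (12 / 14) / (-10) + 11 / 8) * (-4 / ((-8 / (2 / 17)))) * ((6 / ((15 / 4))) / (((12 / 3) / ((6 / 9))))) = 0.06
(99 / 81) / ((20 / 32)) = 1.96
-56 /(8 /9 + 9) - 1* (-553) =48713 /89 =547.34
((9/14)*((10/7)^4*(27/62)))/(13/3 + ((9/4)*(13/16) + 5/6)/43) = 5015520000/18906143879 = 0.27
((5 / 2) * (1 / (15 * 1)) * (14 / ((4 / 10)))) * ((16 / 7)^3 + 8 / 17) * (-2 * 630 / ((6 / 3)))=-45615.13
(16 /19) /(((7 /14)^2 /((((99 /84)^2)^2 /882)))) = 131769 /17882648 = 0.01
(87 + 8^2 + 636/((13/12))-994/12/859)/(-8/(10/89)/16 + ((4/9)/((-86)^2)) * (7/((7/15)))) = -914259664810/5511841361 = -165.87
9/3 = 3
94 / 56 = 47 / 28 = 1.68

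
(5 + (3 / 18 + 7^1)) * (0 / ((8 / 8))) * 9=0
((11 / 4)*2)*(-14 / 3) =-77 / 3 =-25.67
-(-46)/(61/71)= 53.54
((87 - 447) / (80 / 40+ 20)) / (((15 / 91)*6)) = -182 / 11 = -16.55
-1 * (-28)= 28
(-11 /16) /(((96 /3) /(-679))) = 7469 /512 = 14.59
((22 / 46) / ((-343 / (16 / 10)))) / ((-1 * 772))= 22 / 7612885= 0.00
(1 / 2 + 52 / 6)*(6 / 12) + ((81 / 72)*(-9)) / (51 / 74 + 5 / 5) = -529 / 375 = -1.41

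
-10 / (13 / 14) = -140 / 13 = -10.77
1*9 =9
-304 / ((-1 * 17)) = 304 / 17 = 17.88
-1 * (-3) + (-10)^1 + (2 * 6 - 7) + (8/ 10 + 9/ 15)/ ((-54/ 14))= -319/ 135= -2.36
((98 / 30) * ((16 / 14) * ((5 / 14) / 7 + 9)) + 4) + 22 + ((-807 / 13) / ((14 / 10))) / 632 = 51519523 / 862680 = 59.72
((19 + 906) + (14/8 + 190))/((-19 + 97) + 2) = 4467/320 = 13.96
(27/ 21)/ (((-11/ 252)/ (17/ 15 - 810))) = 119124/ 5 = 23824.80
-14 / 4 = -7 / 2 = -3.50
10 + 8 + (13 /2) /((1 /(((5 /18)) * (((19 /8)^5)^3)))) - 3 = 986792256502789858715 /1266637395197952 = 779064.52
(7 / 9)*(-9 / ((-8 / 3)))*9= 189 / 8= 23.62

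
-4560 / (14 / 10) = -22800 / 7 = -3257.14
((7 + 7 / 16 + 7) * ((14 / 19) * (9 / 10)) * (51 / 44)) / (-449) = -67473 / 2729920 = -0.02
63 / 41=1.54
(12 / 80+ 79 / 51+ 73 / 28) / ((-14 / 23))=-353579 / 49980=-7.07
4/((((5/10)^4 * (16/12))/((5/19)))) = 240/19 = 12.63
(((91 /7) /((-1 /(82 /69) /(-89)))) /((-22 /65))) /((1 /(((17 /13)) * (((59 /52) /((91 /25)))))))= -457493375 /276276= -1655.93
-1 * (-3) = 3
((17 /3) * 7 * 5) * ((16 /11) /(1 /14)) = 133280 /33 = 4038.79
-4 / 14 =-2 / 7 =-0.29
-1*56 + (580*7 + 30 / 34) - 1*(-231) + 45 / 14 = 1008905 / 238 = 4239.10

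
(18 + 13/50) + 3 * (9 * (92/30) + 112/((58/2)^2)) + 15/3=4476623/42050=106.46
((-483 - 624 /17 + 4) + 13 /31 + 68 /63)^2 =291459739684864 /1102306401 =264409.01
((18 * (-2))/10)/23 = -18/115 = -0.16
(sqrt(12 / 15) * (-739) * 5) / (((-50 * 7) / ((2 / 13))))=1478 * sqrt(5) / 2275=1.45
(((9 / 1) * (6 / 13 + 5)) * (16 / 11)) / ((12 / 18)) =15336 / 143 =107.24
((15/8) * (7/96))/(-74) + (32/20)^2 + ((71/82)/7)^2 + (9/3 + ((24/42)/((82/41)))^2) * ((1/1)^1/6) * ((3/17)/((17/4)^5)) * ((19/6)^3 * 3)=3123052276224414587/1210635723300595200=2.58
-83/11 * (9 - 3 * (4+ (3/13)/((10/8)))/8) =-56.07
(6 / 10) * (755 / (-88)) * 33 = -169.88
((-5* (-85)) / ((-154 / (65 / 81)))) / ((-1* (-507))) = -2125 / 486486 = -0.00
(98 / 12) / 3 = 2.72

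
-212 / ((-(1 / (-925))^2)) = 181392500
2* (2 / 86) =2 / 43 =0.05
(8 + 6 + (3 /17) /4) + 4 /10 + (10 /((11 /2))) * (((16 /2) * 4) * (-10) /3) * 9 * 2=-13001979 /3740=-3476.46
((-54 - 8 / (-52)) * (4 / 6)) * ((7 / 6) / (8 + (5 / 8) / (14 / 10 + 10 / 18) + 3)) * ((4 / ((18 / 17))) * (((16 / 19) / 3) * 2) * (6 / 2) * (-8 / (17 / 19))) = 1766195200 / 8391357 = 210.48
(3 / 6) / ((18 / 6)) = 1 / 6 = 0.17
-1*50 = -50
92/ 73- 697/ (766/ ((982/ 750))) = 1444429/ 20969250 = 0.07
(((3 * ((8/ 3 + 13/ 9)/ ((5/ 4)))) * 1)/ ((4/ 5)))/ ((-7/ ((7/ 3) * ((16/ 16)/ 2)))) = -37/ 18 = -2.06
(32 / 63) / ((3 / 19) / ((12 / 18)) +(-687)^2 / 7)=1216 / 161413965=0.00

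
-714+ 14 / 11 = -7840 / 11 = -712.73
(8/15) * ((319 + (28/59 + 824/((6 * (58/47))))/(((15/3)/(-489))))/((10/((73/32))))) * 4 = -2208975547/427750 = -5164.17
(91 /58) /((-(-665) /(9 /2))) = 117 /11020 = 0.01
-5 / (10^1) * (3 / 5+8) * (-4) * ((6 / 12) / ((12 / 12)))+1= 48 / 5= 9.60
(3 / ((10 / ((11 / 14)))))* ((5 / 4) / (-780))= -0.00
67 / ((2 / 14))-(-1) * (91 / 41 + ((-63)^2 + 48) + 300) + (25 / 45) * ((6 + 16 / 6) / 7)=4788.91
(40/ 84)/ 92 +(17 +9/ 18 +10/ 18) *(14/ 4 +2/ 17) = 715165/ 10948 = 65.32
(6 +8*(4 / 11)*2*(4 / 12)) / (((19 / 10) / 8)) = 20960 / 627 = 33.43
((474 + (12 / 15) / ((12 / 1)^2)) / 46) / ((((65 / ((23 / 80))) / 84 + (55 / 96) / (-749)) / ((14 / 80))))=222667 / 332250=0.67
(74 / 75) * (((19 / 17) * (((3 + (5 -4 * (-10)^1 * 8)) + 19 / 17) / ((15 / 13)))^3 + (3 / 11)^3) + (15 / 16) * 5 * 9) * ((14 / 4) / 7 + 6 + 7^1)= 345477206.57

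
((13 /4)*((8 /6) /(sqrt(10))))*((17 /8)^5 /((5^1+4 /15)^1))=18458141*sqrt(10) /5177344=11.27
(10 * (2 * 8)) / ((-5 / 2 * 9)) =-64 / 9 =-7.11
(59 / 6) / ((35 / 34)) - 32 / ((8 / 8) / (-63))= 212683 / 105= 2025.55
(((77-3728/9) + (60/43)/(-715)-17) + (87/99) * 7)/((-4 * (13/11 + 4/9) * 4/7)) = 19262689/205712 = 93.64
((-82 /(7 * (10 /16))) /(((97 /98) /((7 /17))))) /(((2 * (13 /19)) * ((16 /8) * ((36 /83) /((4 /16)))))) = -3168193 /1929330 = -1.64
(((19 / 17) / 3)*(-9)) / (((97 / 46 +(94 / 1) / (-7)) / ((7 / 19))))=2254 / 20655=0.11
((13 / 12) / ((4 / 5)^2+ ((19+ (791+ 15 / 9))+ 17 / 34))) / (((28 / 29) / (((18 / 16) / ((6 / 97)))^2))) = 798118425 / 1747859456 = 0.46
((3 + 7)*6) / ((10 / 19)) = 114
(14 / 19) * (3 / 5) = 42 / 95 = 0.44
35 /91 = 5 /13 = 0.38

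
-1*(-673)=673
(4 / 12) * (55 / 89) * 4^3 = 13.18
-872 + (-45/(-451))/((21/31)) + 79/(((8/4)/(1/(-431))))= -2372851821/2721334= -871.94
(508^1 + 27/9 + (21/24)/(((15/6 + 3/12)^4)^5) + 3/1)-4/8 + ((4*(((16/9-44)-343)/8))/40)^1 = 246396703894727593375392733/484379996351443206624720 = 508.68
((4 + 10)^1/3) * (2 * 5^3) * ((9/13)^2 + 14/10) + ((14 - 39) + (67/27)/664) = 2167.51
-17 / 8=-2.12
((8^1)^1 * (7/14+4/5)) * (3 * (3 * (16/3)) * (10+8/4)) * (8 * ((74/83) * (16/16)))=17731584/415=42726.71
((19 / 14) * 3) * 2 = 57 / 7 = 8.14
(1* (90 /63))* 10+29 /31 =3303 /217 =15.22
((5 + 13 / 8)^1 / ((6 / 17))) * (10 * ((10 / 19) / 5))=4505 / 228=19.76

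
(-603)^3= -219256227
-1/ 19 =-0.05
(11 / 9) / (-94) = -11 / 846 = -0.01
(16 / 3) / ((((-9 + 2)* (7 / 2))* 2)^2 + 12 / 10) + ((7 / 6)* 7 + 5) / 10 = 316823 / 240220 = 1.32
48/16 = 3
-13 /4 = -3.25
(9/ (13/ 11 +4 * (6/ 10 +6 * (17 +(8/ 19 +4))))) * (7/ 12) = 21945/ 2163932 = 0.01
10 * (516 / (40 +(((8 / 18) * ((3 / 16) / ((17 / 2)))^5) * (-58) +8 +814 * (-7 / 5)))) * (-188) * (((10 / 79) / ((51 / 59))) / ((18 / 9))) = 163167609143296000 / 2507639935178789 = 65.07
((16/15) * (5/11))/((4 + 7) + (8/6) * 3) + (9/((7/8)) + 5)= 15.32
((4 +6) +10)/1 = 20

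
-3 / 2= -1.50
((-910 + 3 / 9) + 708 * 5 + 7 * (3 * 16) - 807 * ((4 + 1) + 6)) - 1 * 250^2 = -205232 / 3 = -68410.67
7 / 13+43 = 566 / 13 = 43.54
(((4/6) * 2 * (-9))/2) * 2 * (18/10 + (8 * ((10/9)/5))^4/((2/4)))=-2857636/10935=-261.33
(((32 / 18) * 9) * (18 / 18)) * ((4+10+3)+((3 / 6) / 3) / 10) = 4084 / 15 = 272.27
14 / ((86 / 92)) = 644 / 43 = 14.98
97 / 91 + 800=72897 / 91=801.07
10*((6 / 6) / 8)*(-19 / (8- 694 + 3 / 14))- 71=-1362677 / 19202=-70.97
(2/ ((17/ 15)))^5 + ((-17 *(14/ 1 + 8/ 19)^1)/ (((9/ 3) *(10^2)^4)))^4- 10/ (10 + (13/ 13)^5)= 16698368426133937500000000459531457035244994587/ 1030425818940168750000000000000000000000000000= 16.21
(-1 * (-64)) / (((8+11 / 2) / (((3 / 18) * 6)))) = 128 / 27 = 4.74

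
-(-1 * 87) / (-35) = -87 / 35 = -2.49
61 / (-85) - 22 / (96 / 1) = -3863 / 4080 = -0.95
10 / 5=2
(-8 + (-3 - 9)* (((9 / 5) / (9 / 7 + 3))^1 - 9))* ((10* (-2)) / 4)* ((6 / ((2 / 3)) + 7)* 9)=-341856 / 5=-68371.20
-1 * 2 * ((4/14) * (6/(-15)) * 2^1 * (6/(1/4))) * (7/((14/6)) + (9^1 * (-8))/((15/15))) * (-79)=2093184/35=59805.26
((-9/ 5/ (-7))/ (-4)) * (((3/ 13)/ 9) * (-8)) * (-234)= -108/ 35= -3.09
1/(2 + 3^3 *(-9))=-1/241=-0.00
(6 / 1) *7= 42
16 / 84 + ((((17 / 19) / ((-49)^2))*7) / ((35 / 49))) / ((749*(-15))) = 3320561 / 17432975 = 0.19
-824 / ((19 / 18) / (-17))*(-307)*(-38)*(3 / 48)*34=328984884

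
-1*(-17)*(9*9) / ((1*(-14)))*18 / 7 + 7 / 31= -383840 / 1519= -252.69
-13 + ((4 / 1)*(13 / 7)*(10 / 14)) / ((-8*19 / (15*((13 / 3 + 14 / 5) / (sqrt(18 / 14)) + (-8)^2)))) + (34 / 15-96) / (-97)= -61696879 / 1354605-6955*sqrt(7) / 5586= -48.84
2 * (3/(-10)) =-3/5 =-0.60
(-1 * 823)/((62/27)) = -22221/62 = -358.40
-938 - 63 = -1001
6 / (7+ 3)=3 / 5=0.60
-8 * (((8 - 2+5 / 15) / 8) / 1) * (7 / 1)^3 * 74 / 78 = -241129 / 117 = -2060.93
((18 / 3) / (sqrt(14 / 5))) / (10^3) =3 * sqrt(70) / 7000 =0.00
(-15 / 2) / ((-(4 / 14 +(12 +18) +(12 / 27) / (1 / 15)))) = 315 / 1552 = 0.20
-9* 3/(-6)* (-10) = -45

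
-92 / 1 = -92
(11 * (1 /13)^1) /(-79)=-11 /1027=-0.01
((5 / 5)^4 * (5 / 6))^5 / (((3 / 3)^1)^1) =0.40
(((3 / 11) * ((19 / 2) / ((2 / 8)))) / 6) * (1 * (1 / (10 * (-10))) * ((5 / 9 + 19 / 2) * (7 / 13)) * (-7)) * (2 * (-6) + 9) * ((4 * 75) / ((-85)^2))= -168511 / 2066350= -0.08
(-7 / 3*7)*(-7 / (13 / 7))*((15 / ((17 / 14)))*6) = 4562.99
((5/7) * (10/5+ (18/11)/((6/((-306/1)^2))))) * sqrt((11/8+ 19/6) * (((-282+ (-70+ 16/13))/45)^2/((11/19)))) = 8211800 * sqrt(136686)/7623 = 398267.13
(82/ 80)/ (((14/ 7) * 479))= 41/ 38320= 0.00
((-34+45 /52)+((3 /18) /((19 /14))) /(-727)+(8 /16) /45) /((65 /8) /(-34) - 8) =72803334836 /18108635805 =4.02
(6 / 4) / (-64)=-3 / 128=-0.02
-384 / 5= -76.80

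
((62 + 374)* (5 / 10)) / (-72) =-3.03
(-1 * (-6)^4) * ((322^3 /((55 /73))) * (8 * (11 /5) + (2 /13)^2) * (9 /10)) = -211670832588638976 /232375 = -910901915389.52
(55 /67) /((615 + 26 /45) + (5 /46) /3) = 113850 /85379507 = 0.00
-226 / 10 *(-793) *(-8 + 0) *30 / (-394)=2150616 / 197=10916.83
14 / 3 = 4.67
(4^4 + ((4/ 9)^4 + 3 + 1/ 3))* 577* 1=149657.85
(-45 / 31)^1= -1.45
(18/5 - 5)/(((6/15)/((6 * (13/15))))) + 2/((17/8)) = -1467/85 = -17.26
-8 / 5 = -1.60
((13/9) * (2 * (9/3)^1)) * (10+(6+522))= 13988/3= 4662.67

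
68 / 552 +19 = 2639 / 138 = 19.12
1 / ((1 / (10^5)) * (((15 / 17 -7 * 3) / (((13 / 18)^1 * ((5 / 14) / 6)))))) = -6906250 / 32319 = -213.69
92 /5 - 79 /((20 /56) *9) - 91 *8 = -33038 /45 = -734.18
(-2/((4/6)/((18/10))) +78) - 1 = 358/5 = 71.60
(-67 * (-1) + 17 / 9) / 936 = 155 / 2106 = 0.07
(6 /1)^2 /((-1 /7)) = -252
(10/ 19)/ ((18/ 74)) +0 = 370/ 171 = 2.16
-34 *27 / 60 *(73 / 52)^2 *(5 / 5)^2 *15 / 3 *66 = -26906121 / 2704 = -9950.49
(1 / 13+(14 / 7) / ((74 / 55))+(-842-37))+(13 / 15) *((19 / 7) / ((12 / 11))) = -530472343 / 606060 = -875.28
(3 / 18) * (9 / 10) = 3 / 20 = 0.15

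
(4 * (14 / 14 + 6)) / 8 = 7 / 2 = 3.50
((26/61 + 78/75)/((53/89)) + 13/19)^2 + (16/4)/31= 733168518834131/73107228874375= 10.03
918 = 918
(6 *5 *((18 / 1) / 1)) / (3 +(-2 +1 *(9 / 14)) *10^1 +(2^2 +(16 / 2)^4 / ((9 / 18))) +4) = 1890 / 28663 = 0.07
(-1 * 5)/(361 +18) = -5/379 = -0.01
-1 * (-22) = 22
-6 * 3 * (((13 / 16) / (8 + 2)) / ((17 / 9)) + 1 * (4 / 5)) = -20637 / 1360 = -15.17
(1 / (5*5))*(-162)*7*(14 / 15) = -5292 / 125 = -42.34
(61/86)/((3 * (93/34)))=1037/11997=0.09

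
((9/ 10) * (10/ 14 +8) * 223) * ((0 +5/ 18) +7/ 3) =639341/ 140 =4566.72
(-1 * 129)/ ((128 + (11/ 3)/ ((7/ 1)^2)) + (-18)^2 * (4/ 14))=-18963/ 32435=-0.58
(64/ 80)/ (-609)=-4/ 3045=-0.00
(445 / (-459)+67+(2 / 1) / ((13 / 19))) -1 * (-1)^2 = 405479 / 5967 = 67.95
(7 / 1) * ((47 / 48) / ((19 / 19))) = 329 / 48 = 6.85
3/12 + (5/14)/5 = 9/28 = 0.32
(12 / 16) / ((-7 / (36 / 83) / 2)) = -0.09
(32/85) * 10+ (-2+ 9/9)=47/17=2.76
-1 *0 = 0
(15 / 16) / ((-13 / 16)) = -15 / 13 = -1.15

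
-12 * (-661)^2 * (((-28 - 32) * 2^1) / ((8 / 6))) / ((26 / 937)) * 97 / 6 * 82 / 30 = 9768982941174 / 13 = 751460226244.15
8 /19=0.42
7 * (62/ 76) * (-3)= -651/ 38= -17.13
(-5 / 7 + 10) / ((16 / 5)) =325 / 112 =2.90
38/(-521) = -38/521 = -0.07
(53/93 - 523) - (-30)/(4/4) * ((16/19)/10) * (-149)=-1588270/1767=-898.85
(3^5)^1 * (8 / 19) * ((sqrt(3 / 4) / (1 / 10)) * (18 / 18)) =9720 * sqrt(3) / 19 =886.08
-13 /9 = -1.44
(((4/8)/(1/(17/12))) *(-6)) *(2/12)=-17/24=-0.71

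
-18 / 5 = -3.60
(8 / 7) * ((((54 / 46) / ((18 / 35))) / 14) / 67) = 30 / 10787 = 0.00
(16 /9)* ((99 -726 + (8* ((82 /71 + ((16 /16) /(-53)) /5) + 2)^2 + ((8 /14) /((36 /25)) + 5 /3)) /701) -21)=-1151.79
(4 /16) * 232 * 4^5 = 59392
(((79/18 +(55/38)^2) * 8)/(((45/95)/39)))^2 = 4799771142244/263169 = 18238360.68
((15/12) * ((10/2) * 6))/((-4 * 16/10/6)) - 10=-1445/32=-45.16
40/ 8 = 5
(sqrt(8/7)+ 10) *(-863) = -8630 -1726 *sqrt(14)/7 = -9552.59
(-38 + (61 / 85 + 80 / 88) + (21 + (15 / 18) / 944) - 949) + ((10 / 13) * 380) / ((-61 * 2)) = -4060041420053 / 4199601120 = -966.77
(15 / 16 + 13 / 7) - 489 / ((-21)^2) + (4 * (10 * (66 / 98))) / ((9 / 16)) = 116605 / 2352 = 49.58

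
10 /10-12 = -11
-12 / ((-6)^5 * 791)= 1 / 512568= 0.00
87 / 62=1.40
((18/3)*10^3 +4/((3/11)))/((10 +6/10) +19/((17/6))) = 1533740/4413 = 347.55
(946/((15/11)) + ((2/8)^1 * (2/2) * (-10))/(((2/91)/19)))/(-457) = 3.21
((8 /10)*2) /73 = 8 /365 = 0.02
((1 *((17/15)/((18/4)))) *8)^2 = 73984/18225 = 4.06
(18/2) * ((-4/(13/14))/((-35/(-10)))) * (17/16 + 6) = -1017/13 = -78.23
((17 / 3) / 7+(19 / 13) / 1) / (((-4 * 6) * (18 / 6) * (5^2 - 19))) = -155 / 29484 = -0.01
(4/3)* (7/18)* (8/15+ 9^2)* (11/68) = 6.84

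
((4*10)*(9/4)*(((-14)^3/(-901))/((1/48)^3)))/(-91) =-3901685760/11713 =-333107.30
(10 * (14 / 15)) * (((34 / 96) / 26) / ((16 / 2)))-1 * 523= -3916105 / 7488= -522.98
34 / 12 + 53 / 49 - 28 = -24.09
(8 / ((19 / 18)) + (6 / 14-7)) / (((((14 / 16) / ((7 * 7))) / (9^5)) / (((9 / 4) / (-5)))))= -142426188 / 95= -1499223.03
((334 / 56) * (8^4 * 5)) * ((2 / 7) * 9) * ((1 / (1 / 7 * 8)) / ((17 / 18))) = 34629120 / 119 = 291001.01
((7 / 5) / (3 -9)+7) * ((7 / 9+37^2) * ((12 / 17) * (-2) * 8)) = -80082688 / 765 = -104683.25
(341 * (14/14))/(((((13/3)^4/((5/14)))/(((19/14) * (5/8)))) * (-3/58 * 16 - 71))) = -0.00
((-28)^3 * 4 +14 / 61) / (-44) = 243467 / 122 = 1995.63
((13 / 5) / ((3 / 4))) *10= 104 / 3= 34.67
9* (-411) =-3699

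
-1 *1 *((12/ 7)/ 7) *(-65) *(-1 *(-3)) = 2340/ 49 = 47.76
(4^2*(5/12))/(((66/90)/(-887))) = -88700/11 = -8063.64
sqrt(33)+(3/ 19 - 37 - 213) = -4747/ 19+sqrt(33) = -244.10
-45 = -45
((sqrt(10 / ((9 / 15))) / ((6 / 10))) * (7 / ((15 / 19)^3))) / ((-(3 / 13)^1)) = -624169 * sqrt(6) / 3645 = -419.45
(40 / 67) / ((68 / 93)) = 930 / 1139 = 0.82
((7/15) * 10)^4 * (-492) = -6300224/27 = -233341.63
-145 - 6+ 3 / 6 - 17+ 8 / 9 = -2999 / 18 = -166.61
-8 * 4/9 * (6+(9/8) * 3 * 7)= -316/3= -105.33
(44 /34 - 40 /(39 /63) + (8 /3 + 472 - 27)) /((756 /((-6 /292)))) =-36403 /3484728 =-0.01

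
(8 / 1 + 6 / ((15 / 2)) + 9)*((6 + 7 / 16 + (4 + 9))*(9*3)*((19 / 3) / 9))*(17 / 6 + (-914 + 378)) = -1682357299 / 480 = -3504911.04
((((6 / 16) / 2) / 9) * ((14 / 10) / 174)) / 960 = 7 / 40089600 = 0.00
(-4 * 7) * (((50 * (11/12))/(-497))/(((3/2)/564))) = 206800/213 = 970.89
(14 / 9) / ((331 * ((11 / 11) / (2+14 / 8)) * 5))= 7 / 1986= 0.00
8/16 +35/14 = 3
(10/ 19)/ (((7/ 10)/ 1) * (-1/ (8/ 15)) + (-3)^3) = -160/ 8607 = -0.02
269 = 269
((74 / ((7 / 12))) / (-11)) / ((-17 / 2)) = 1776 / 1309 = 1.36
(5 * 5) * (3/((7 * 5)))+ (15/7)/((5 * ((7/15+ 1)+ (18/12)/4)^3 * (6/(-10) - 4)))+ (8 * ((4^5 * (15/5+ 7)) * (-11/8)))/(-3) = 195758194875575/5213434863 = 37548.79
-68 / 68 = -1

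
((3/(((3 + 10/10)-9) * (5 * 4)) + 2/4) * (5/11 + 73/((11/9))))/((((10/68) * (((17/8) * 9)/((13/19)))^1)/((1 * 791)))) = 1279781048/235125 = 5442.98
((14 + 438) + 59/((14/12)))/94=1759/329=5.35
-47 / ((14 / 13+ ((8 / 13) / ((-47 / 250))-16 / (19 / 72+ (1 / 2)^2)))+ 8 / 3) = 3187587 / 2079722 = 1.53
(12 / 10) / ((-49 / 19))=-114 / 245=-0.47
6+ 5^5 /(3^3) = 3287 /27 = 121.74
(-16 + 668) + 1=653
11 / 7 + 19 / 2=155 / 14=11.07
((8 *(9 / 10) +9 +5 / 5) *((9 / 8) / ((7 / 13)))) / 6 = 1677 / 280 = 5.99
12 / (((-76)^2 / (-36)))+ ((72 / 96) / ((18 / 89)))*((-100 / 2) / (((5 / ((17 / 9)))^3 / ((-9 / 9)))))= 156668797 / 15790140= 9.92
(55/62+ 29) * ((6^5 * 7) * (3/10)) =75646872/155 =488044.34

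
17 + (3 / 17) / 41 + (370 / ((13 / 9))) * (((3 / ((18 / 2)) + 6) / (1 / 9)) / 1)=132451646 / 9061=14617.77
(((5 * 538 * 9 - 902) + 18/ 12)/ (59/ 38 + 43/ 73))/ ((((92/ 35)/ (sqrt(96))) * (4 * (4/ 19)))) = 42999267745 * sqrt(6)/ 2186288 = 48175.84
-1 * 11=-11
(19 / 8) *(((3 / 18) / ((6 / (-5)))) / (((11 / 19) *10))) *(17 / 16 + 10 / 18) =-84113 / 912384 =-0.09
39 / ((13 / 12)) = 36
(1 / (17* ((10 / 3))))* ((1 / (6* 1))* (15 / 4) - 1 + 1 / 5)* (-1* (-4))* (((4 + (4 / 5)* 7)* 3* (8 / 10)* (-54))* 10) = 326592 / 2125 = 153.69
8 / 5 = 1.60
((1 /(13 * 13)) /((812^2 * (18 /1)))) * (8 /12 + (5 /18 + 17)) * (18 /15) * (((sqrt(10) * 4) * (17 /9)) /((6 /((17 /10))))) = 93347 * sqrt(10) /4061592007200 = 0.00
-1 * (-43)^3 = 79507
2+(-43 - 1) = -42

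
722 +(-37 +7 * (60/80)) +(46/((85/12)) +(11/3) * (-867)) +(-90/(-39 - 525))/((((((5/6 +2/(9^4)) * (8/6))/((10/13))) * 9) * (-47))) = -265119823392571/106805989420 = -2482.26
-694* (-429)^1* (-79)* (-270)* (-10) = -63504955800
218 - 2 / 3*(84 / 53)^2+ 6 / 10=3046717 / 14045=216.93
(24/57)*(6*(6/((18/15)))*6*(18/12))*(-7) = -15120/19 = -795.79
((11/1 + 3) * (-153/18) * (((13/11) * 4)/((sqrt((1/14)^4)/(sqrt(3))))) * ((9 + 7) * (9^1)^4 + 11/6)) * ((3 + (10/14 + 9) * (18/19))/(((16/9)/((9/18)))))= -33210620018667 * sqrt(3)/836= -68806795721.53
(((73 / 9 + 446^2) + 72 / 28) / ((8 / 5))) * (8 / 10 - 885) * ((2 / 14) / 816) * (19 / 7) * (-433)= 455822335211027 / 20151936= 22619282.59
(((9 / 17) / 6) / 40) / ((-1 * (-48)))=1 / 21760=0.00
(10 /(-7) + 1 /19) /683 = -183 /90839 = -0.00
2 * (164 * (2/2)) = 328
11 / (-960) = -11 / 960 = -0.01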